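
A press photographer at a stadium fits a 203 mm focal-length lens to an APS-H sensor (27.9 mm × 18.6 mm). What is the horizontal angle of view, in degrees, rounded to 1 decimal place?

7.9°

Angle of view α = 2·arctan(w/2f) with w = 27.9 mm and f = 203 mm.
w/2f = 0.06872; arctan(0.06872) ≈ 3.9311°, so α ≈ 7.8623°.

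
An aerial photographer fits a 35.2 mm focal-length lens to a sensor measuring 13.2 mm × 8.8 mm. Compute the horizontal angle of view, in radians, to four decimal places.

Angle of view α = 2·arctan(w/2f) with w = 13.2 mm and f = 35.2 mm.
w/2f = 0.18750; arctan(0.18750) ≈ 0.1853 rad, so α ≈ 0.3707 rad.

0.3707 rad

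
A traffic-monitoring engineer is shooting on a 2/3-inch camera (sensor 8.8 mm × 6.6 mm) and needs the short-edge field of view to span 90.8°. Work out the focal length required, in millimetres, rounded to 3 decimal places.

3.254 mm

From α = 2·arctan(h/2f) we get f = h / (2·tan(α/2)).
With h = 6.6 mm and α/2 = 45.4°, tan(α/2) ≈ 1.01406, so f ≈ 6.6 / 2.02812 ≈ 3.2542 mm.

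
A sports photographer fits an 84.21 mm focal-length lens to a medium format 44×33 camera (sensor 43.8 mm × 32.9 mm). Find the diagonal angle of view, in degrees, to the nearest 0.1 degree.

Sensor diagonal = √(43.8² + 32.9²) = √3000.8500 ≈ 54.7800 mm.
Angle of view α = 2·arctan(d/2f) with d = 54.7800 mm and f = 84.21 mm.
d/2f = 0.32526; arctan(0.32526) ≈ 18.0175°, so α ≈ 36.0351°.

36.0°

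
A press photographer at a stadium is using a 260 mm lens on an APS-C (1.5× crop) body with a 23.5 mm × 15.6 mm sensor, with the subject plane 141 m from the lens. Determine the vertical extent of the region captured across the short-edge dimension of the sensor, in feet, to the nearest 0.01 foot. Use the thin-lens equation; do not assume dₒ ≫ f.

dₒ: 141 m = 141000 mm.
Similar triangles through the lens centre give W/dₒ = h/dᵢ; with 1/f = 1/dₒ + 1/dᵢ this gives W = h·(dₒ − f)/f.
W = 15.6 mm × (141000 − 260) / 260 = 15.6 × 541.3077 ≈ 8444.400 mm = 8444.400/304.8 ft = 27.7047 ft.

27.70 ft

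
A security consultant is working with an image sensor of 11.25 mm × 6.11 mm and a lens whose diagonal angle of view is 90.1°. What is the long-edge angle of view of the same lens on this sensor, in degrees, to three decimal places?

82.715°

Sensor diagonal = √(11.25² + 6.11²) = √163.8946 ≈ 12.8021 mm.
From the diagonal AOV: f = 12.8021 / (2·tan(45.05°)) = 12.8021 / 2.00349 ≈ 6.3899 mm.
Long-edge AOV = 2·arctan(11.25 / (2 × 6.3899)) = 2·arctan(0.88029) ≈ 82.7146°.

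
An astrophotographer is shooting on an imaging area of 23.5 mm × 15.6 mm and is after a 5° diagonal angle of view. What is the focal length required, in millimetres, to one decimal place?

323.0 mm

Sensor diagonal = √(23.5² + 15.6²) = √795.6100 ≈ 28.2066 mm.
From α = 2·arctan(d/2f) we get f = d / (2·tan(α/2)).
With d = 28.2066 mm and α/2 = 2.5°, tan(α/2) ≈ 0.04366, so f ≈ 28.2066 / 0.08732 ≈ 323.0182 mm.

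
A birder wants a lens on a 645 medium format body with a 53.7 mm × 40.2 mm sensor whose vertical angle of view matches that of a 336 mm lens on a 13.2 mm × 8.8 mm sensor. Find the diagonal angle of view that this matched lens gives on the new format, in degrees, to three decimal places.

Equal vertical AOV ⇒ f₂ = f₁ · 40.2/8.8 = 336 × 4.56818 ≈ 1534.9091 mm.
Sensor diagonal = √(53.7² + 40.2²) = √4499.7300 ≈ 67.0800 mm.
Diagonal AOV on the new format = 2·arctan(67.0800 / (2 × 1534.9091)) = 2·arctan(0.02185) ≈ 2.5036°.

2.504°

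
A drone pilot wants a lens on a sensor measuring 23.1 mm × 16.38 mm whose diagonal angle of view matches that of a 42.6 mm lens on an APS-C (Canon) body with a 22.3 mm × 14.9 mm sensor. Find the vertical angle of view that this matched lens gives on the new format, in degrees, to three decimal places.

Sensor diagonal = √(22.3² + 14.9²) = √719.3000 ≈ 26.8198 mm.
Sensor diagonal = √(23.1² + 16.38²) = √801.9144 ≈ 28.3181 mm.
Equal diagonal AOV ⇒ f₂ = f₁ · 28.3181/26.8198 = 42.6 × 1.05587 ≈ 44.9799 mm.
Vertical AOV on the new format = 2·arctan(16.38 / (2 × 44.9799)) = 2·arctan(0.18208) ≈ 20.6389°.

20.639°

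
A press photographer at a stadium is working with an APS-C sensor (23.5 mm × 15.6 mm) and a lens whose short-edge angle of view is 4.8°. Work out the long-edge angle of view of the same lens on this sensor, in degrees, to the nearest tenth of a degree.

7.2°

From the short-edge AOV: f = 15.6 / (2·tan(2.4°)) = 15.6 / 0.08382 ≈ 186.1024 mm.
Long-edge AOV = 2·arctan(23.5 / (2 × 186.1024)) = 2·arctan(0.06314) ≈ 7.2254°.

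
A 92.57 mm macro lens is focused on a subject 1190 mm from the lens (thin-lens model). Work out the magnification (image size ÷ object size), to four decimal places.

0.0844×

Thin lens: 1/f = 1/dₒ + 1/dᵢ → 1/dᵢ = 1/92.57 − 1/1190 = 0.0099623 mm⁻¹, so dᵢ ≈ 100.3784 mm.
Magnification m = dᵢ/dₒ = 100.3784/1190 ≈ 0.08435.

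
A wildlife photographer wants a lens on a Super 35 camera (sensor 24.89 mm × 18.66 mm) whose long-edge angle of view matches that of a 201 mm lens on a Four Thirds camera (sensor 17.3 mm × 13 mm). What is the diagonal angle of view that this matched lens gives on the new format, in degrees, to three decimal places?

6.157°

Equal long-edge AOV ⇒ f₂ = f₁ · 24.89/17.3 = 201 × 1.43873 ≈ 289.1844 mm.
Sensor diagonal = √(24.89² + 18.66²) = √967.7077 ≈ 31.1080 mm.
Diagonal AOV on the new format = 2·arctan(31.1080 / (2 × 289.1844)) = 2·arctan(0.05379) ≈ 6.1575°.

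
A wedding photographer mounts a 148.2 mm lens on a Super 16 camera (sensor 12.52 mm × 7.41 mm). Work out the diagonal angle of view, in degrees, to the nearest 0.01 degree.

5.62°

Sensor diagonal = √(12.52² + 7.41²) = √211.6585 ≈ 14.5485 mm.
Angle of view α = 2·arctan(d/2f) with d = 14.5485 mm and f = 148.2 mm.
d/2f = 0.04908; arctan(0.04908) ≈ 2.8100°, so α ≈ 5.6201°.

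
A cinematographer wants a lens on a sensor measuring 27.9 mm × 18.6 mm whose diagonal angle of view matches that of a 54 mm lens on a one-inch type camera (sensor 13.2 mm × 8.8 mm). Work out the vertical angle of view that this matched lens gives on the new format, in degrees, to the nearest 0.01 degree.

9.32°

Sensor diagonal = √(13.2² + 8.8²) = √251.6800 ≈ 15.8644 mm.
Sensor diagonal = √(27.9² + 18.6²) = √1124.3700 ≈ 33.5316 mm.
Equal diagonal AOV ⇒ f₂ = f₁ · 33.5316/15.8644 = 54 × 2.11364 ≈ 114.1364 mm.
Vertical AOV on the new format = 2·arctan(18.6 / (2 × 114.1364)) = 2·arctan(0.08148) ≈ 9.3165°.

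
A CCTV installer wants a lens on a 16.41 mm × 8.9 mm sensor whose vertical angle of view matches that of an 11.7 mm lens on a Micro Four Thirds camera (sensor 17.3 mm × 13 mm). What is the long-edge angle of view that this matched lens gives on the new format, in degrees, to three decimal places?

Equal vertical AOV ⇒ f₂ = f₁ · 8.9/13 = 11.7 × 0.68462 ≈ 8.0100 mm.
Long-edge AOV on the new format = 2·arctan(16.41 / (2 × 8.0100)) = 2·arctan(1.02434) ≈ 91.3780°.

91.378°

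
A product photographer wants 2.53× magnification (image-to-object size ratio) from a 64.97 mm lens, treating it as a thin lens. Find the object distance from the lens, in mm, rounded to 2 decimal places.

90.65 mm

With m = dᵢ/dₒ and 1/f = 1/dₒ + 1/dᵢ, substituting dᵢ = m·dₒ gives 1/f = (1 + 1/m)/dₒ, hence dₒ = f·(1 + 1/m).
dₒ = 64.97 × (1 + 1/2.53) = 64.97 × 1.39526 ≈ 90.650 mm.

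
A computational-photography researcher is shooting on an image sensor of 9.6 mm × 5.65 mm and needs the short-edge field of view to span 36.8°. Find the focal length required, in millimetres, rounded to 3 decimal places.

8.492 mm

From α = 2·arctan(h/2f) we get f = h / (2·tan(α/2)).
With h = 5.65 mm and α/2 = 18.4°, tan(α/2) ≈ 0.33266, so f ≈ 5.65 / 0.66531 ≈ 8.4923 mm.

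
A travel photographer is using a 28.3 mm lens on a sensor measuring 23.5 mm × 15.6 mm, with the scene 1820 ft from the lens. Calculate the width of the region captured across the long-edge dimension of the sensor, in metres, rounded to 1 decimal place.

460.6 m

dₒ: 1820 ft × 304.8 mm/ft = 554735.98 mm.
Similar triangles through the lens centre give W/dₒ = w/dᵢ; with 1/f = 1/dₒ + 1/dᵢ this gives W = w·(dₒ − f)/f.
W = 23.5 mm × (554736 − 28.3) / 28.3 = 23.5 × 19600.9782 ≈ 460622.987 mm = 460.623 m.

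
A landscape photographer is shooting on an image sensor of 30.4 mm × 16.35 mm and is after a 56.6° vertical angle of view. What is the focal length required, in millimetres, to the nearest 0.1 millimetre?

15.2 mm

From α = 2·arctan(h/2f) we get f = h / (2·tan(α/2)).
With h = 16.35 mm and α/2 = 28.3°, tan(α/2) ≈ 0.53844, so f ≈ 16.35 / 1.07689 ≈ 15.1826 mm.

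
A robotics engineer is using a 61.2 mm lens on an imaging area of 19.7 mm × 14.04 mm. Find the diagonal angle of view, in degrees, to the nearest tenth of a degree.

22.4°

Sensor diagonal = √(19.7² + 14.04²) = √585.2116 ≈ 24.1911 mm.
Angle of view α = 2·arctan(d/2f) with d = 24.1911 mm and f = 61.2 mm.
d/2f = 0.19764; arctan(0.19764) ≈ 11.1799°, so α ≈ 22.3597°.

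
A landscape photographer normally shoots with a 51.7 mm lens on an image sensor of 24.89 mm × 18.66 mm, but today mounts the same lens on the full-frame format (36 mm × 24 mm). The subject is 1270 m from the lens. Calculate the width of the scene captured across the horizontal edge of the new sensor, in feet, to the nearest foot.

The focal length stays 51.7 mm; the relevant sensor dimension is now w = 36 mm. Object distance dₒ = 1270 m = 1.27e+06 mm.
Thin-lens field width W = w·(dₒ − f)/f = 36 × (1.27e+06 − 51.7)/51.7 ≈ 884296.689 mm = 884296.689/304.8 ft = 2901.24 ft.

2901 ft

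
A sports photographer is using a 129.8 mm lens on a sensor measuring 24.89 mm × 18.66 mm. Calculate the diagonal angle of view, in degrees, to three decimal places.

13.666°

Sensor diagonal = √(24.89² + 18.66²) = √967.7077 ≈ 31.1080 mm.
Angle of view α = 2·arctan(d/2f) with d = 31.1080 mm and f = 129.8 mm.
d/2f = 0.11983; arctan(0.11983) ≈ 6.8332°, so α ≈ 13.6664°.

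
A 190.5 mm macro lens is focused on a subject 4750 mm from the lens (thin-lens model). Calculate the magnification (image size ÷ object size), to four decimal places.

0.0418×

Thin lens: 1/f = 1/dₒ + 1/dᵢ → 1/dᵢ = 1/190.5 − 1/4750 = 0.0050388 mm⁻¹, so dᵢ ≈ 198.4593 mm.
Magnification m = dᵢ/dₒ = 198.4593/4750 ≈ 0.04178.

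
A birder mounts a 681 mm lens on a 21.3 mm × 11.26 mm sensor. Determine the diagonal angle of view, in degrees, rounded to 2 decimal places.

Sensor diagonal = √(21.3² + 11.26²) = √580.4776 ≈ 24.0931 mm.
Angle of view α = 2·arctan(d/2f) with d = 24.0931 mm and f = 681 mm.
d/2f = 0.01769; arctan(0.01769) ≈ 1.0134°, so α ≈ 2.0269°.

2.03°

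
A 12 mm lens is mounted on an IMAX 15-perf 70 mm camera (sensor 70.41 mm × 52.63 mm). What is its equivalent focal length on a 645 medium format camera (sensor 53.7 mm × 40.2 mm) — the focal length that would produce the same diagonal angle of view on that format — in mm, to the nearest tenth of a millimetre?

9.2 mm

Sensor diagonal = √(70.41² + 52.63²) = √7727.4850 ≈ 87.9061 mm.
Sensor diagonal = √(53.7² + 40.2²) = √4499.7300 ≈ 67.0800 mm.
Equal angle of view means equal diagonal/f ratio, so f₂ = f₁ · (diagonal₂/diagonal₁) = 12 × 67.0800/87.9061.
f₂ = 12 × 0.76309 ≈ 9.157 mm.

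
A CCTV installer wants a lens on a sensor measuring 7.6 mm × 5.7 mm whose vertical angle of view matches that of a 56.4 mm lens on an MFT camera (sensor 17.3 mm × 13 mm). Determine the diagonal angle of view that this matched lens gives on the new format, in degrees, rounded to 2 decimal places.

Equal vertical AOV ⇒ f₂ = f₁ · 5.7/13 = 56.4 × 0.43846 ≈ 24.7292 mm.
Sensor diagonal = √(7.6² + 5.7²) = √90.2500 ≈ 9.5000 mm.
Diagonal AOV on the new format = 2·arctan(9.5000 / (2 × 24.7292)) = 2·arctan(0.19208) ≈ 21.7459°.

21.75°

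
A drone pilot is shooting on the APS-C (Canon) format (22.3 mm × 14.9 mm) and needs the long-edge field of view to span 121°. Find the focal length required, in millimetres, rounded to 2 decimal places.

From α = 2·arctan(w/2f) we get f = w / (2·tan(α/2)).
With w = 22.3 mm and α/2 = 60.5°, tan(α/2) ≈ 1.76749, so f ≈ 22.3 / 3.53499 ≈ 6.3084 mm.

6.31 mm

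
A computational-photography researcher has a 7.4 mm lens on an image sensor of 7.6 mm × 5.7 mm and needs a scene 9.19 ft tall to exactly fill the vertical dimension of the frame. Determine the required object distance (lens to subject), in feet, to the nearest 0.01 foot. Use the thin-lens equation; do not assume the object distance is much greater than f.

W: 9.19 ft × 304.8 mm/ft = 2801.11 mm.
Magnification m = h/W = dᵢ/dₒ; combined with 1/f = 1/dₒ + 1/dᵢ this gives dₒ = f·(1 + W/h).
dₒ = 7.4 mm × (1 + 2801.11/5.7) = 7.4 × 492.4231 ≈ 3643.931 mm = 3643.931/304.8 ft = 11.9552 ft.

11.96 ft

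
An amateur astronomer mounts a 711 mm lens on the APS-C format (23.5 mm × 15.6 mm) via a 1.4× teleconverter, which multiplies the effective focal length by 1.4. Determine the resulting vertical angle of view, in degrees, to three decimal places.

0.898°

Effective focal length f = 711 × 1.4 = 995.4 mm.
α = 2·arctan(15.6 / (2 × 995.4)) = 2·arctan(0.00784) ≈ 0.8979°.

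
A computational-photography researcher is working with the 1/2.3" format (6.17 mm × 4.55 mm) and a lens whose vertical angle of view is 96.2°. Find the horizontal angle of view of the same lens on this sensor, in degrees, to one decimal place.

From the vertical AOV: f = 4.55 / (2·tan(48.1°)) = 4.55 / 2.22904 ≈ 2.0412 mm.
Horizontal AOV = 2·arctan(6.17 / (2 × 2.0412)) = 2·arctan(1.51134) ≈ 113.0175°.

113.0°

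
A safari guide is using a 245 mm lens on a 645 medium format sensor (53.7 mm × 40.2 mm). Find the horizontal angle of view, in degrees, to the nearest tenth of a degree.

12.5°

Angle of view α = 2·arctan(w/2f) with w = 53.7 mm and f = 245 mm.
w/2f = 0.10959; arctan(0.10959) ≈ 6.2542°, so α ≈ 12.5084°.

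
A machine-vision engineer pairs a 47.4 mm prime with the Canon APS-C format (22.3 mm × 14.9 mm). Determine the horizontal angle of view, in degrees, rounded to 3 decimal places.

26.474°

Angle of view α = 2·arctan(w/2f) with w = 22.3 mm and f = 47.4 mm.
w/2f = 0.23523; arctan(0.23523) ≈ 13.2372°, so α ≈ 26.4743°.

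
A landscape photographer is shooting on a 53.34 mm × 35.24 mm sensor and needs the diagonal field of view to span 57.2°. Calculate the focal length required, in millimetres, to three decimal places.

Sensor diagonal = √(53.34² + 35.24²) = √4087.0132 ≈ 63.9298 mm.
From α = 2·arctan(d/2f) we get f = d / (2·tan(α/2)).
With d = 63.9298 mm and α/2 = 28.6°, tan(α/2) ≈ 0.54522, so f ≈ 63.9298 / 1.09044 ≈ 58.6277 mm.

58.628 mm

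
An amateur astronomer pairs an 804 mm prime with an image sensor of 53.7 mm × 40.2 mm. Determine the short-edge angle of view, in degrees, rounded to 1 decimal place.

Angle of view α = 2·arctan(h/2f) with h = 40.2 mm and f = 804 mm.
h/2f = 0.02500; arctan(0.02500) ≈ 1.4321°, so α ≈ 2.8642°.

2.9°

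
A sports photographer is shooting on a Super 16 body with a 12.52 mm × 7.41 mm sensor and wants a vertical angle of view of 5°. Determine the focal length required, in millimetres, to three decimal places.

From α = 2·arctan(h/2f) we get f = h / (2·tan(α/2)).
With h = 7.41 mm and α/2 = 2.5°, tan(α/2) ≈ 0.04366, so f ≈ 7.41 / 0.08732 ≈ 84.8585 mm.

84.858 mm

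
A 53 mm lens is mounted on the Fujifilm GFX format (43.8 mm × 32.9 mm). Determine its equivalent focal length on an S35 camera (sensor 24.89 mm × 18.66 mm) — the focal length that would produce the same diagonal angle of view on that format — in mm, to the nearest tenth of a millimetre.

Sensor diagonal = √(43.8² + 32.9²) = √3000.8500 ≈ 54.7800 mm.
Sensor diagonal = √(24.89² + 18.66²) = √967.7077 ≈ 31.1080 mm.
Equal angle of view means equal diagonal/f ratio, so f₂ = f₁ · (diagonal₂/diagonal₁) = 53 × 31.1080/54.7800.
f₂ = 53 × 0.56787 ≈ 30.097 mm.

30.1 mm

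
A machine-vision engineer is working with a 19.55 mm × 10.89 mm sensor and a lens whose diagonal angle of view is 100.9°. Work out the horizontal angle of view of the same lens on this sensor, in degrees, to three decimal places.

Sensor diagonal = √(19.55² + 10.89²) = √500.7946 ≈ 22.3784 mm.
From the diagonal AOV: f = 22.3784 / (2·tan(50.45°)) = 22.3784 / 2.42188 ≈ 9.2401 mm.
Horizontal AOV = 2·arctan(19.55 / (2 × 9.2401)) = 2·arctan(1.05789) ≈ 93.2227°.

93.223°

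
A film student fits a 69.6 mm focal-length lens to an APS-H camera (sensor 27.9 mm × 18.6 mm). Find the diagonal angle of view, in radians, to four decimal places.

Sensor diagonal = √(27.9² + 18.6²) = √1124.3700 ≈ 33.5316 mm.
Angle of view α = 2·arctan(d/2f) with d = 33.5316 mm and f = 69.6 mm.
d/2f = 0.24089; arctan(0.24089) ≈ 0.2364 rad, so α ≈ 0.4728 rad.

0.4728 rad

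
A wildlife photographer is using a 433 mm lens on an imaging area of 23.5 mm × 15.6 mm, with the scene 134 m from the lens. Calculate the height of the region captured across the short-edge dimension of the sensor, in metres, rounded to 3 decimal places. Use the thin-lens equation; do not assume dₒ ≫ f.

dₒ: 134 m = 134000 mm.
Similar triangles through the lens centre give W/dₒ = h/dᵢ; with 1/f = 1/dₒ + 1/dᵢ this gives W = h·(dₒ − f)/f.
W = 15.6 mm × (134000 − 433) / 433 = 15.6 × 308.4688 ≈ 4812.114 mm = 4.81211 m.

4.812 m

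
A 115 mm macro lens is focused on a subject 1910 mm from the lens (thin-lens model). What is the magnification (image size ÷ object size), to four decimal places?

0.0641×

Thin lens: 1/f = 1/dₒ + 1/dᵢ → 1/dᵢ = 1/115 − 1/1910 = 0.0081721 mm⁻¹, so dᵢ ≈ 122.3677 mm.
Magnification m = dᵢ/dₒ = 122.3677/1910 ≈ 0.06407.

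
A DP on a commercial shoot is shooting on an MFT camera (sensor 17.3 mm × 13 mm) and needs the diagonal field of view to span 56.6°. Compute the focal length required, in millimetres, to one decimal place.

Sensor diagonal = √(17.3² + 13²) = √468.2900 ≈ 21.6400 mm.
From α = 2·arctan(d/2f) we get f = d / (2·tan(α/2)).
With d = 21.6400 mm and α/2 = 28.3°, tan(α/2) ≈ 0.53844, so f ≈ 21.6400 / 1.07689 ≈ 20.0949 mm.

20.1 mm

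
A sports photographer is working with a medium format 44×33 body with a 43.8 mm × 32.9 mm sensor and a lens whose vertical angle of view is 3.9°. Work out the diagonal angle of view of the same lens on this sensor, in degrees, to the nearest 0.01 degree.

6.49°

From the vertical AOV: f = 32.9 / (2·tan(1.95°)) = 32.9 / 0.06809 ≈ 483.1547 mm.
Sensor diagonal = √(43.8² + 32.9²) = √3000.8500 ≈ 54.7800 mm.
Diagonal AOV = 2·arctan(54.7800 / (2 × 483.1547)) = 2·arctan(0.05669) ≈ 6.4892°.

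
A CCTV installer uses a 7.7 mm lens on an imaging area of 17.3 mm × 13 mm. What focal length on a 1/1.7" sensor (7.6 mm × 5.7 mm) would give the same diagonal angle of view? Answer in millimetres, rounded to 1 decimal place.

Sensor diagonal = √(17.3² + 13²) = √468.2900 ≈ 21.6400 mm.
Sensor diagonal = √(7.6² + 5.7²) = √90.2500 ≈ 9.5000 mm.
Equal angle of view means equal diagonal/f ratio, so f₂ = f₁ · (diagonal₂/diagonal₁) = 7.7 × 9.5000/21.6400.
f₂ = 7.7 × 0.43900 ≈ 3.380 mm.

3.4 mm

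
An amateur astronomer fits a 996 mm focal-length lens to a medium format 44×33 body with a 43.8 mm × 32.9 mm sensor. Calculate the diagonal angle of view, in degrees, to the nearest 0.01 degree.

Sensor diagonal = √(43.8² + 32.9²) = √3000.8500 ≈ 54.7800 mm.
Angle of view α = 2·arctan(d/2f) with d = 54.7800 mm and f = 996 mm.
d/2f = 0.02750; arctan(0.02750) ≈ 1.5752°, so α ≈ 3.1505°.

3.15°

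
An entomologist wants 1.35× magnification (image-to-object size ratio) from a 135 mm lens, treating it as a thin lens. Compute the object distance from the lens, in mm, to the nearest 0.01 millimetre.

With m = dᵢ/dₒ and 1/f = 1/dₒ + 1/dᵢ, substituting dᵢ = m·dₒ gives 1/f = (1 + 1/m)/dₒ, hence dₒ = f·(1 + 1/m).
dₒ = 135 × (1 + 1/1.35) = 135 × 1.74074 ≈ 235.000 mm.

235.00 mm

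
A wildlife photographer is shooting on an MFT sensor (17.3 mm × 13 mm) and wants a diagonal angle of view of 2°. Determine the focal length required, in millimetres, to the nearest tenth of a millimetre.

619.9 mm

Sensor diagonal = √(17.3² + 13²) = √468.2900 ≈ 21.6400 mm.
From α = 2·arctan(d/2f) we get f = d / (2·tan(α/2)).
With d = 21.6400 mm and α/2 = 1°, tan(α/2) ≈ 0.01746, so f ≈ 21.6400 / 0.03491 ≈ 619.8776 mm.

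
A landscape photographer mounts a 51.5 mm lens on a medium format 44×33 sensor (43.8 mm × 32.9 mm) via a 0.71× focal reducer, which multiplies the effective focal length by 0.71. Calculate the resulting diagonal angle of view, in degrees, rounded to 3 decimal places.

Effective focal length f = 51.5 × 0.71 = 36.565 mm.
Sensor diagonal = √(43.8² + 32.9²) = √3000.8500 ≈ 54.7800 mm.
α = 2·arctan(54.780 / (2 × 36.565)) = 2·arctan(0.74908) ≈ 73.6721°.

73.672°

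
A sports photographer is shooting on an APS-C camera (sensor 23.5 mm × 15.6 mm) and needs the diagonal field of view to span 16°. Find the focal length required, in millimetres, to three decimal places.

Sensor diagonal = √(23.5² + 15.6²) = √795.6100 ≈ 28.2066 mm.
From α = 2·arctan(d/2f) we get f = d / (2·tan(α/2)).
With d = 28.2066 mm and α/2 = 8°, tan(α/2) ≈ 0.14054, so f ≈ 28.2066 / 0.28108 ≈ 100.3500 mm.

100.350 mm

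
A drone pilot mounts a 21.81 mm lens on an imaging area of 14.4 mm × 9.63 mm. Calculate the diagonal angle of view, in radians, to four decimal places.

Sensor diagonal = √(14.4² + 9.63²) = √300.0969 ≈ 17.3233 mm.
Angle of view α = 2·arctan(d/2f) with d = 17.3233 mm and f = 21.81 mm.
d/2f = 0.39714; arctan(0.39714) ≈ 0.3780 rad, so α ≈ 0.7561 rad.

0.7561 rad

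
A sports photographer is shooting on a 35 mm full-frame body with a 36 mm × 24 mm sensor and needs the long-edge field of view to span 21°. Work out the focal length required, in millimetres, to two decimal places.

97.12 mm

From α = 2·arctan(w/2f) we get f = w / (2·tan(α/2)).
With w = 36 mm and α/2 = 10.5°, tan(α/2) ≈ 0.18534, so f ≈ 36 / 0.37068 ≈ 97.1193 mm.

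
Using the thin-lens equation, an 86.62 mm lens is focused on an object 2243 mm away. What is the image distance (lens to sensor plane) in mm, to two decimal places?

1/dᵢ = 1/f − 1/dₒ = 1/86.62 − 1/2243 = 0.0110988 mm⁻¹.
dᵢ = 1/0.0110988 ≈ 90.0995 mm.

90.10 mm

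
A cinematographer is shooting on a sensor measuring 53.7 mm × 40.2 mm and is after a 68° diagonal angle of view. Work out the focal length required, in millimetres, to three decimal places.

Sensor diagonal = √(53.7² + 40.2²) = √4499.7300 ≈ 67.0800 mm.
From α = 2·arctan(d/2f) we get f = d / (2·tan(α/2)).
With d = 67.0800 mm and α/2 = 34°, tan(α/2) ≈ 0.67451, so f ≈ 67.0800 / 1.34902 ≈ 49.7251 mm.

49.725 mm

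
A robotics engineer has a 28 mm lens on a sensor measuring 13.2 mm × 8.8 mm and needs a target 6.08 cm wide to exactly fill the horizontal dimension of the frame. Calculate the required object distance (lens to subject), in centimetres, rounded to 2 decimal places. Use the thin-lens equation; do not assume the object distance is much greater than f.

W: 6.08 cm = 60.8 mm.
Magnification m = w/W = dᵢ/dₒ; combined with 1/f = 1/dₒ + 1/dᵢ this gives dₒ = f·(1 + W/w).
dₒ = 28 mm × (1 + 60.8/13.2) = 28 × 5.6061 ≈ 156.970 mm = 15.697 cm.

15.70 cm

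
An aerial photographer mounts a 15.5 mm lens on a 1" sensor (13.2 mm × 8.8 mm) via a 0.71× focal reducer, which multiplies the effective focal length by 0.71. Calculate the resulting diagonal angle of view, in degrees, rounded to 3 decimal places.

Effective focal length f = 15.5 × 0.71 = 11.005 mm.
Sensor diagonal = √(13.2² + 8.8²) = √251.6800 ≈ 15.8644 mm.
α = 2·arctan(15.864 / (2 × 11.005)) = 2·arctan(0.72078) ≈ 71.5668°.

71.567°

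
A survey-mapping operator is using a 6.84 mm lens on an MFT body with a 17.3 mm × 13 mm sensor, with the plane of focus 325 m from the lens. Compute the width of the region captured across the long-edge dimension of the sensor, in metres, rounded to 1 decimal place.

dₒ: 325 m = 325000 mm.
Similar triangles through the lens centre give W/dₒ = w/dᵢ; with 1/f = 1/dₒ + 1/dᵢ this gives W = w·(dₒ − f)/f.
W = 17.3 mm × (325000 − 6.84) / 6.84 = 17.3 × 47513.6199 ≈ 821985.624 mm = 821.986 m.

822.0 m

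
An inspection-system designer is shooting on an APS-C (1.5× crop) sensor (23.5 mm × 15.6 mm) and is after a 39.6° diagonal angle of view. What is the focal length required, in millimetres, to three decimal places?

39.173 mm

Sensor diagonal = √(23.5² + 15.6²) = √795.6100 ≈ 28.2066 mm.
From α = 2·arctan(d/2f) we get f = d / (2·tan(α/2)).
With d = 28.2066 mm and α/2 = 19.8°, tan(α/2) ≈ 0.36002, so f ≈ 28.2066 / 0.72004 ≈ 39.1734 mm.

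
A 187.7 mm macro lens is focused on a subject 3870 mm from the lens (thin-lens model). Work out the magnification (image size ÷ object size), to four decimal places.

0.0510×

Thin lens: 1/f = 1/dₒ + 1/dᵢ → 1/dᵢ = 1/187.7 − 1/3870 = 0.0050693 mm⁻¹, so dᵢ ≈ 197.2677 mm.
Magnification m = dᵢ/dₒ = 197.2677/3870 ≈ 0.05097.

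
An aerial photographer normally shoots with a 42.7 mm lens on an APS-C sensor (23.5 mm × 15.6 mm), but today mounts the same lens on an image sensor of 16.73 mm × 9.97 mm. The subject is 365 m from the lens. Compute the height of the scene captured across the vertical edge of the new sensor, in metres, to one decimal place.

The focal length stays 42.7 mm; the relevant sensor dimension is now h = 9.97 mm. Object distance dₒ = 365 m = 365000 mm.
Thin-lens field height W = h·(dₒ − f)/f = 9.97 × (365000 − 42.7)/42.7 ≈ 85213.683 mm = 85.2137 m.

85.2 m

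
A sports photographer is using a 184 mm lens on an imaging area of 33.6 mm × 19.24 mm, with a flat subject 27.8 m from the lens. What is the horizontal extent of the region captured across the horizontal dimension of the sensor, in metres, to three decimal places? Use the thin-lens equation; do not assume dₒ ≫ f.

5.043 m

dₒ: 27.8 m = 27800 mm.
Similar triangles through the lens centre give W/dₒ = w/dᵢ; with 1/f = 1/dₒ + 1/dᵢ this gives W = w·(dₒ − f)/f.
W = 33.6 mm × (27800 − 184) / 184 = 33.6 × 150.0870 ≈ 5042.922 mm = 5.04292 m.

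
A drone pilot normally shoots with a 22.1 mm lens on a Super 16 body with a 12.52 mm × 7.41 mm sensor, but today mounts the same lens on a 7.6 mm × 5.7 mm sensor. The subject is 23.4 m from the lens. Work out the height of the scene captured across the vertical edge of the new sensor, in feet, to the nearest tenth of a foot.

The focal length stays 22.1 mm; the relevant sensor dimension is now h = 5.7 mm. Object distance dₒ = 23.4 m = 23400 mm.
Thin-lens field height W = h·(dₒ − f)/f = 5.7 × (23400 − 22.1)/22.1 ≈ 6029.594 mm = 6029.594/304.8 ft = 19.7821 ft.

19.8 ft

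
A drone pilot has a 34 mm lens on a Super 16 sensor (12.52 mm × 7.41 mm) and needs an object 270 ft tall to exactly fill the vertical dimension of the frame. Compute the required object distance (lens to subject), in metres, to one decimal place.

W: 270 ft × 304.8 mm/ft = 82296.00 mm.
Magnification m = h/W = dᵢ/dₒ; combined with 1/f = 1/dₒ + 1/dᵢ this gives dₒ = f·(1 + W/h).
dₒ = 34 mm × (1 + 82296/7.41) = 34 × 11107.0725 ≈ 377640.466 mm = 377.64 m.

377.6 m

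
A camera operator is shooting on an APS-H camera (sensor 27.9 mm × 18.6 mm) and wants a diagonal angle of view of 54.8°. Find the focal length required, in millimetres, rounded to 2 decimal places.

32.34 mm

Sensor diagonal = √(27.9² + 18.6²) = √1124.3700 ≈ 33.5316 mm.
From α = 2·arctan(d/2f) we get f = d / (2·tan(α/2)).
With d = 33.5316 mm and α/2 = 27.4°, tan(α/2) ≈ 0.51835, so f ≈ 33.5316 / 1.03670 ≈ 32.3445 mm.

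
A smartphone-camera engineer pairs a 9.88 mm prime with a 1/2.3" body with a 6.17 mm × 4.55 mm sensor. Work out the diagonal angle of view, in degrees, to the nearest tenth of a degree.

42.4°

Sensor diagonal = √(6.17² + 4.55²) = √58.7714 ≈ 7.6663 mm.
Angle of view α = 2·arctan(d/2f) with d = 7.6663 mm and f = 9.88 mm.
d/2f = 0.38797; arctan(0.38797) ≈ 21.2047°, so α ≈ 42.4093°.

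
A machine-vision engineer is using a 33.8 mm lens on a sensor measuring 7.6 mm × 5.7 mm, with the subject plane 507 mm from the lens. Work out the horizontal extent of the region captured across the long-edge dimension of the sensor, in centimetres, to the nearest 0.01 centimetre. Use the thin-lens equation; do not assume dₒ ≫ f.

10.64 cm

Similar triangles through the lens centre give W/dₒ = w/dᵢ; with 1/f = 1/dₒ + 1/dᵢ this gives W = w·(dₒ − f)/f.
W = 7.6 mm × (507 − 33.8) / 33.8 = 7.6 × 14.0000 ≈ 106.400 mm = 10.64 cm.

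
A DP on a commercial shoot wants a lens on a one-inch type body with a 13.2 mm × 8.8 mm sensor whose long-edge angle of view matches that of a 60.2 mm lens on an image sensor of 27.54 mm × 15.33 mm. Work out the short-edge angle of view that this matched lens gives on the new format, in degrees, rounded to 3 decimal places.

17.341°

Equal long-edge AOV ⇒ f₂ = f₁ · 13.2/27.54 = 60.2 × 0.47930 ≈ 28.8540 mm.
Short-edge AOV on the new format = 2·arctan(8.8 / (2 × 28.8540)) = 2·arctan(0.15249) ≈ 17.3407°.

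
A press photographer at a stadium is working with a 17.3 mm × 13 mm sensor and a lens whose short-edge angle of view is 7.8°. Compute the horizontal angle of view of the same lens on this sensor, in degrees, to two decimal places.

From the short-edge AOV: f = 13 / (2·tan(3.9°)) = 13 / 0.13635 ≈ 95.3454 mm.
Horizontal AOV = 2·arctan(17.3 / (2 × 95.3454)) = 2·arctan(0.09072) ≈ 10.3677°.

10.37°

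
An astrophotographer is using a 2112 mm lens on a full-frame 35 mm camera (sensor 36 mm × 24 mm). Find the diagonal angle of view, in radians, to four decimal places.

Sensor diagonal = √(36² + 24²) = √1872.0000 ≈ 43.2666 mm.
Angle of view α = 2·arctan(d/2f) with d = 43.2666 mm and f = 2112 mm.
d/2f = 0.01024; arctan(0.01024) ≈ 0.0102 rad, so α ≈ 0.0205 rad.

0.0205 rad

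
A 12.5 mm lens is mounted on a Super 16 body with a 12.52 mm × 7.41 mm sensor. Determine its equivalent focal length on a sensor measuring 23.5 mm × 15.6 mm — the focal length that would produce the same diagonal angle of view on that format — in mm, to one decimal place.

24.2 mm

Sensor diagonal = √(12.52² + 7.41²) = √211.6585 ≈ 14.5485 mm.
Sensor diagonal = √(23.5² + 15.6²) = √795.6100 ≈ 28.2066 mm.
Equal angle of view means equal diagonal/f ratio, so f₂ = f₁ · (diagonal₂/diagonal₁) = 12.5 × 28.2066/14.5485.
f₂ = 12.5 × 1.93880 ≈ 24.235 mm.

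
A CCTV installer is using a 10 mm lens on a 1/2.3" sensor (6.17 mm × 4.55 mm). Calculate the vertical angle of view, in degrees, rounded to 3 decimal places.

25.633°

Angle of view α = 2·arctan(h/2f) with h = 4.55 mm and f = 10 mm.
h/2f = 0.22750; arctan(0.22750) ≈ 12.8166°, so α ≈ 25.6333°.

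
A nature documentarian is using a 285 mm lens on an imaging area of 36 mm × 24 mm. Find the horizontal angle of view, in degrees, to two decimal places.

Angle of view α = 2·arctan(w/2f) with w = 36 mm and f = 285 mm.
w/2f = 0.06316; arctan(0.06316) ≈ 3.6139°, so α ≈ 7.2278°.

7.23°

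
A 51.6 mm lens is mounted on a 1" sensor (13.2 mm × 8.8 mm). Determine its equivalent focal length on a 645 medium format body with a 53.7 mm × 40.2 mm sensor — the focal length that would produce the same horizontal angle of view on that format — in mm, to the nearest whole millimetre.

Equal angle of view means equal width/f ratio, so f₂ = f₁ · (width₂/width₁) = 51.6 × 53.7/13.2.
f₂ = 51.6 × 4.06818 ≈ 209.918 mm.

210 mm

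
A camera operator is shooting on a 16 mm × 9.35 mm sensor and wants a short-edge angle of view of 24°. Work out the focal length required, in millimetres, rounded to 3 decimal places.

From α = 2·arctan(h/2f) we get f = h / (2·tan(α/2)).
With h = 9.35 mm and α/2 = 12°, tan(α/2) ≈ 0.21256, so f ≈ 9.35 / 0.42511 ≈ 21.9941 mm.

21.994 mm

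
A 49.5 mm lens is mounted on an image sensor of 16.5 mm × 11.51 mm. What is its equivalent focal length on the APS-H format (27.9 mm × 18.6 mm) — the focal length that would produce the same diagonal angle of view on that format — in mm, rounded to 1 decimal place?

82.5 mm

Sensor diagonal = √(16.5² + 11.51²) = √404.7301 ≈ 20.1179 mm.
Sensor diagonal = √(27.9² + 18.6²) = √1124.3700 ≈ 33.5316 mm.
Equal angle of view means equal diagonal/f ratio, so f₂ = f₁ · (diagonal₂/diagonal₁) = 49.5 × 33.5316/20.1179.
f₂ = 49.5 × 1.66676 ≈ 82.504 mm.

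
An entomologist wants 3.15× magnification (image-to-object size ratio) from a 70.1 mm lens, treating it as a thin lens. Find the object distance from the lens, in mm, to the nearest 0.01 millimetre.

With m = dᵢ/dₒ and 1/f = 1/dₒ + 1/dᵢ, substituting dᵢ = m·dₒ gives 1/f = (1 + 1/m)/dₒ, hence dₒ = f·(1 + 1/m).
dₒ = 70.1 × (1 + 1/3.15) = 70.1 × 1.31746 ≈ 92.354 mm.

92.35 mm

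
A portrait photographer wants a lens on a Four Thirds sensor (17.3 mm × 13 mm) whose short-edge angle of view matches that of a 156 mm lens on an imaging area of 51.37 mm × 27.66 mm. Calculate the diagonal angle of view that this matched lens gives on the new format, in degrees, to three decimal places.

16.790°

Equal short-edge AOV ⇒ f₂ = f₁ · 13/27.66 = 156 × 0.46999 ≈ 73.3189 mm.
Sensor diagonal = √(17.3² + 13²) = √468.2900 ≈ 21.6400 mm.
Diagonal AOV on the new format = 2·arctan(21.6400 / (2 × 73.3189)) = 2·arctan(0.14757) ≈ 16.7896°.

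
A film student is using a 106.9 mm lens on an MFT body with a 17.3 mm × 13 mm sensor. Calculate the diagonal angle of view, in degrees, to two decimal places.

Sensor diagonal = √(17.3² + 13²) = √468.2900 ≈ 21.6400 mm.
Angle of view α = 2·arctan(d/2f) with d = 21.6400 mm and f = 106.9 mm.
d/2f = 0.10122; arctan(0.10122) ≈ 5.7796°, so α ≈ 11.5591°.

11.56°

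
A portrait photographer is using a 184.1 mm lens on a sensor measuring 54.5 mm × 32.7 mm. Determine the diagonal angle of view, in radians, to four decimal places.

Sensor diagonal = √(54.5² + 32.7²) = √4039.5400 ≈ 63.5574 mm.
Angle of view α = 2·arctan(d/2f) with d = 63.5574 mm and f = 184.1 mm.
d/2f = 0.17262; arctan(0.17262) ≈ 0.1709 rad, so α ≈ 0.3419 rad.

0.3419 rad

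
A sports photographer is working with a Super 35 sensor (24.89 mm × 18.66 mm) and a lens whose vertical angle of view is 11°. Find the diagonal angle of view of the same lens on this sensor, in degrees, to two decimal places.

18.24°

From the vertical AOV: f = 18.66 / (2·tan(5.5°)) = 18.66 / 0.19258 ≈ 96.8958 mm.
Sensor diagonal = √(24.89² + 18.66²) = √967.7077 ≈ 31.1080 mm.
Diagonal AOV = 2·arctan(31.1080 / (2 × 96.8958)) = 2·arctan(0.16052) ≈ 18.2390°.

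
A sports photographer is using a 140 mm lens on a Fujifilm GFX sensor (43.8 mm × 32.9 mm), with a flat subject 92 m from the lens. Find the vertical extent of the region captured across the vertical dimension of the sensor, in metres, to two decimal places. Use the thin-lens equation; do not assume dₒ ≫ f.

21.59 m

dₒ: 92 m = 92000 mm.
Similar triangles through the lens centre give W/dₒ = h/dᵢ; with 1/f = 1/dₒ + 1/dᵢ this gives W = h·(dₒ − f)/f.
W = 32.9 mm × (92000 − 140) / 140 = 32.9 × 656.1429 ≈ 21587.100 mm = 21.5871 m.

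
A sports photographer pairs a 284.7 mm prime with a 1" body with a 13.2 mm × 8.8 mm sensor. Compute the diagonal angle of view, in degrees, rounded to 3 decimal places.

Sensor diagonal = √(13.2² + 8.8²) = √251.6800 ≈ 15.8644 mm.
Angle of view α = 2·arctan(d/2f) with d = 15.8644 mm and f = 284.7 mm.
d/2f = 0.02786; arctan(0.02786) ≈ 1.5959°, so α ≈ 3.1919°.

3.192°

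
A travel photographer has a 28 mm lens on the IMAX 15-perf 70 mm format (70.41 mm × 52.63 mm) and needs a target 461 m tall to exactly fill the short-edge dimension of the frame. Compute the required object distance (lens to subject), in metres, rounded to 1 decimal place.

W: 461 m = 461000 mm.
Magnification m = h/W = dᵢ/dₒ; combined with 1/f = 1/dₒ + 1/dᵢ this gives dₒ = f·(1 + W/h).
dₒ = 28 mm × (1 + 461000/52.63) = 28 × 8760.2628 ≈ 245287.358 mm = 245.287 m.

245.3 m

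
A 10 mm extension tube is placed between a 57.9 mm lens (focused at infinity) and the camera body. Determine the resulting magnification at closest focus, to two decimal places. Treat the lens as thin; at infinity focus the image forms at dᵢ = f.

The tube moves the image plane from f to f + e, so dᵢ = 57.9 + 10 = 67.9 mm. Focus is achieved when 1/f = 1/dₒ + 1/dᵢ, giving dₒ = 1/(1/f − 1/(f+e)).
Magnification m = dᵢ/dₒ = (f+e)·(1/f − 1/(f+e)) = e/f = 10/57.9 ≈ 0.1727.

0.17×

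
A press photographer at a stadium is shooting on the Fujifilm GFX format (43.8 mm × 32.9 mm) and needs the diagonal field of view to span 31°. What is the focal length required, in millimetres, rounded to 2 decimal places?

98.77 mm

Sensor diagonal = √(43.8² + 32.9²) = √3000.8500 ≈ 54.7800 mm.
From α = 2·arctan(d/2f) we get f = d / (2·tan(α/2)).
With d = 54.7800 mm and α/2 = 15.5°, tan(α/2) ≈ 0.27732, so f ≈ 54.7800 / 0.55465 ≈ 98.7652 mm.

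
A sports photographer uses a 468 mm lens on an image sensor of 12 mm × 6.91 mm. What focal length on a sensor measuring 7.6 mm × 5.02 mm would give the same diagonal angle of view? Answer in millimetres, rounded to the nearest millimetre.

308 mm

Sensor diagonal = √(12² + 6.91²) = √191.7481 ≈ 13.8473 mm.
Sensor diagonal = √(7.6² + 5.02²) = √82.9604 ≈ 9.1083 mm.
Equal angle of view means equal diagonal/f ratio, so f₂ = f₁ · (diagonal₂/diagonal₁) = 468 × 9.1083/13.8473.
f₂ = 468 × 0.65776 ≈ 307.833 mm.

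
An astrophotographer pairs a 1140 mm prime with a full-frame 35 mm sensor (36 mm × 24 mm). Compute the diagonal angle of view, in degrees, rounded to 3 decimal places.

Sensor diagonal = √(36² + 24²) = √1872.0000 ≈ 43.2666 mm.
Angle of view α = 2·arctan(d/2f) with d = 43.2666 mm and f = 1140 mm.
d/2f = 0.01898; arctan(0.01898) ≈ 1.0871°, so α ≈ 2.1743°.

2.174°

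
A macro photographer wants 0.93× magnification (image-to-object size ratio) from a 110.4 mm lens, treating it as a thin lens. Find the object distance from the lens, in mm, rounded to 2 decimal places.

With m = dᵢ/dₒ and 1/f = 1/dₒ + 1/dᵢ, substituting dᵢ = m·dₒ gives 1/f = (1 + 1/m)/dₒ, hence dₒ = f·(1 + 1/m).
dₒ = 110.4 × (1 + 1/0.93) = 110.4 × 2.07527 ≈ 229.110 mm.

229.11 mm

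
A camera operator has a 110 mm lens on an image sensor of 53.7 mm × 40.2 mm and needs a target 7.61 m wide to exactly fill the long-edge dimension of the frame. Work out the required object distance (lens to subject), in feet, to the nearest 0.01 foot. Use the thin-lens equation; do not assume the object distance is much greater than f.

51.50 ft

W: 7.61 m = 7610 mm.
Magnification m = w/W = dᵢ/dₒ; combined with 1/f = 1/dₒ + 1/dᵢ this gives dₒ = f·(1 + W/w).
dₒ = 110 mm × (1 + 7610/53.7) = 110 × 142.7132 ≈ 15698.454 mm = 15698.454/304.8 ft = 51.5041 ft.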